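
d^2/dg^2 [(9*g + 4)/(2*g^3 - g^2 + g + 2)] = 2*((9*g + 4)*(6*g^2 - 2*g + 1)^2 + (-54*g^2 + 18*g - (6*g - 1)*(9*g + 4) - 9)*(2*g^3 - g^2 + g + 2))/(2*g^3 - g^2 + g + 2)^3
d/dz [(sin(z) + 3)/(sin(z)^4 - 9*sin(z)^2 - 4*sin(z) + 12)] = 3*(sin(z)*cos(z)^2 + 6*sin(z) + 2*cos(z)^2 + 2)*cos(z)/((sin(z) - 3)^2*(sin(z) - 1)^2*(sin(z) + 2)^3)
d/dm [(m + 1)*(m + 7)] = 2*m + 8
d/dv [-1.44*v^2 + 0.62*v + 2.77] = 0.62 - 2.88*v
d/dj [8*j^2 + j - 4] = 16*j + 1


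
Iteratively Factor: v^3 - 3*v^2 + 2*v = (v - 1)*(v^2 - 2*v) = (v - 2)*(v - 1)*(v)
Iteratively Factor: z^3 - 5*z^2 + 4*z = (z - 4)*(z^2 - z) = z*(z - 4)*(z - 1)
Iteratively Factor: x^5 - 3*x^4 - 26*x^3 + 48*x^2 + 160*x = (x)*(x^4 - 3*x^3 - 26*x^2 + 48*x + 160) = x*(x + 4)*(x^3 - 7*x^2 + 2*x + 40) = x*(x - 4)*(x + 4)*(x^2 - 3*x - 10) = x*(x - 4)*(x + 2)*(x + 4)*(x - 5)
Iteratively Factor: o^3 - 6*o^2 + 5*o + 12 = (o - 4)*(o^2 - 2*o - 3) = (o - 4)*(o + 1)*(o - 3)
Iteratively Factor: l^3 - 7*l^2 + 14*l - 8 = (l - 2)*(l^2 - 5*l + 4) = (l - 4)*(l - 2)*(l - 1)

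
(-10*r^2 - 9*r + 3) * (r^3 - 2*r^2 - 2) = -10*r^5 + 11*r^4 + 21*r^3 + 14*r^2 + 18*r - 6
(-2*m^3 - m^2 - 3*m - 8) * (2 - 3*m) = 6*m^4 - m^3 + 7*m^2 + 18*m - 16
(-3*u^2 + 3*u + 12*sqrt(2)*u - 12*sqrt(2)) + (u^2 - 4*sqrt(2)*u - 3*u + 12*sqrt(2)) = -2*u^2 + 8*sqrt(2)*u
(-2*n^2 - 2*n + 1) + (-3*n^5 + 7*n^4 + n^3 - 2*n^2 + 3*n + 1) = -3*n^5 + 7*n^4 + n^3 - 4*n^2 + n + 2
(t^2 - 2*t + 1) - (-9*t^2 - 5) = 10*t^2 - 2*t + 6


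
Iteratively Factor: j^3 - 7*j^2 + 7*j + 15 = (j + 1)*(j^2 - 8*j + 15) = (j - 5)*(j + 1)*(j - 3)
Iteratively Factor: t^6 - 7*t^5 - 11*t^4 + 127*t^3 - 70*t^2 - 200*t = (t - 2)*(t^5 - 5*t^4 - 21*t^3 + 85*t^2 + 100*t) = t*(t - 2)*(t^4 - 5*t^3 - 21*t^2 + 85*t + 100) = t*(t - 2)*(t + 4)*(t^3 - 9*t^2 + 15*t + 25) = t*(t - 5)*(t - 2)*(t + 4)*(t^2 - 4*t - 5) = t*(t - 5)*(t - 2)*(t + 1)*(t + 4)*(t - 5)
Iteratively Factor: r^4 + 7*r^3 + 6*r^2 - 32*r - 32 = (r - 2)*(r^3 + 9*r^2 + 24*r + 16) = (r - 2)*(r + 4)*(r^2 + 5*r + 4) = (r - 2)*(r + 1)*(r + 4)*(r + 4)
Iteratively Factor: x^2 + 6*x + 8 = (x + 2)*(x + 4)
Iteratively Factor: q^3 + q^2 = (q + 1)*(q^2) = q*(q + 1)*(q)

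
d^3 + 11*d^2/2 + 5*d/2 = d*(d + 1/2)*(d + 5)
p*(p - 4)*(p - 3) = p^3 - 7*p^2 + 12*p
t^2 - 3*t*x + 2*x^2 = (t - 2*x)*(t - x)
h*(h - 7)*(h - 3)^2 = h^4 - 13*h^3 + 51*h^2 - 63*h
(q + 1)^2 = q^2 + 2*q + 1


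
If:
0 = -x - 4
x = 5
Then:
No Solution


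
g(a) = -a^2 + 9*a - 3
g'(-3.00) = 15.00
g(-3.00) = -39.00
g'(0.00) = 9.00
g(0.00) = -3.00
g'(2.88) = 3.24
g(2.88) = 14.63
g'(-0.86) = 10.72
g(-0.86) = -11.48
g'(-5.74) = 20.48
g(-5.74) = -87.61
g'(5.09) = -1.18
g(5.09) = 16.90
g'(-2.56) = 14.12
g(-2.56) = -32.59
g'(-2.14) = 13.28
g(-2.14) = -26.84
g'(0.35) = 8.30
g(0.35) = 0.03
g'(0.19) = 8.62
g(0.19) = -1.33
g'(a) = 9 - 2*a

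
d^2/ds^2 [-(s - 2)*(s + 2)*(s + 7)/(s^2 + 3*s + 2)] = 36/(s^3 + 3*s^2 + 3*s + 1)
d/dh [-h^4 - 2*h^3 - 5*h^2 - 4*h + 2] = -4*h^3 - 6*h^2 - 10*h - 4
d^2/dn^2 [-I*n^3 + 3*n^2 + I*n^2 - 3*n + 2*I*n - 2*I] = -6*I*n + 6 + 2*I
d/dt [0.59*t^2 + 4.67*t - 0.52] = 1.18*t + 4.67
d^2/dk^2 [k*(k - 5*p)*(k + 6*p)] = 6*k + 2*p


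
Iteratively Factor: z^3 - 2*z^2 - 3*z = (z - 3)*(z^2 + z) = z*(z - 3)*(z + 1)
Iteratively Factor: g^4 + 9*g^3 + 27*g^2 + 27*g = (g + 3)*(g^3 + 6*g^2 + 9*g) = g*(g + 3)*(g^2 + 6*g + 9) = g*(g + 3)^2*(g + 3)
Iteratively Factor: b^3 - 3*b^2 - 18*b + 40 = (b - 2)*(b^2 - b - 20) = (b - 2)*(b + 4)*(b - 5)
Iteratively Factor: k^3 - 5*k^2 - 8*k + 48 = (k + 3)*(k^2 - 8*k + 16) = (k - 4)*(k + 3)*(k - 4)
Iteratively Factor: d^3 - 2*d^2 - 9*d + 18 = (d - 2)*(d^2 - 9) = (d - 2)*(d + 3)*(d - 3)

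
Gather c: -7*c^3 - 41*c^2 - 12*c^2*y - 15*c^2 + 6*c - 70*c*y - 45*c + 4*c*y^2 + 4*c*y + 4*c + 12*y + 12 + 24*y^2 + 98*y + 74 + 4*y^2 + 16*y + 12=-7*c^3 + c^2*(-12*y - 56) + c*(4*y^2 - 66*y - 35) + 28*y^2 + 126*y + 98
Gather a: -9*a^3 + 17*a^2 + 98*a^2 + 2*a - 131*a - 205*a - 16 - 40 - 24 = -9*a^3 + 115*a^2 - 334*a - 80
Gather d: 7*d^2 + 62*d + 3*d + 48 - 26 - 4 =7*d^2 + 65*d + 18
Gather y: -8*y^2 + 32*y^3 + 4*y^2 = 32*y^3 - 4*y^2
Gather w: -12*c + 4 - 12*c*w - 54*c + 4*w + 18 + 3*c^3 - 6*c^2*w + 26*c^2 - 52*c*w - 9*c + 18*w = 3*c^3 + 26*c^2 - 75*c + w*(-6*c^2 - 64*c + 22) + 22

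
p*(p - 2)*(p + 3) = p^3 + p^2 - 6*p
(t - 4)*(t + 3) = t^2 - t - 12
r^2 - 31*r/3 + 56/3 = (r - 8)*(r - 7/3)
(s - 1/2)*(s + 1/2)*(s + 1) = s^3 + s^2 - s/4 - 1/4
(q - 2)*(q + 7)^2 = q^3 + 12*q^2 + 21*q - 98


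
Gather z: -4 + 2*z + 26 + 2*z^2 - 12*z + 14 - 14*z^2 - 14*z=-12*z^2 - 24*z + 36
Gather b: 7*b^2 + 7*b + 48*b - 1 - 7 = 7*b^2 + 55*b - 8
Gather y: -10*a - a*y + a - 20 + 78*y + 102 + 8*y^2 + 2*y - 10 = -9*a + 8*y^2 + y*(80 - a) + 72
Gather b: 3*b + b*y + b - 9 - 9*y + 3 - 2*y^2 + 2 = b*(y + 4) - 2*y^2 - 9*y - 4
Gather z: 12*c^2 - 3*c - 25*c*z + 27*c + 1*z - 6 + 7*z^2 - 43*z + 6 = 12*c^2 + 24*c + 7*z^2 + z*(-25*c - 42)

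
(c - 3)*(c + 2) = c^2 - c - 6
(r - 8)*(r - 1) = r^2 - 9*r + 8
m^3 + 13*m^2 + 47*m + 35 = (m + 1)*(m + 5)*(m + 7)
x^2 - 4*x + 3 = (x - 3)*(x - 1)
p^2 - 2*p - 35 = (p - 7)*(p + 5)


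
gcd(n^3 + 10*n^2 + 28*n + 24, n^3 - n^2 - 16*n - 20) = n^2 + 4*n + 4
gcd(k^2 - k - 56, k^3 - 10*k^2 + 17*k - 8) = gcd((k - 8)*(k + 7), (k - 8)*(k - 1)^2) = k - 8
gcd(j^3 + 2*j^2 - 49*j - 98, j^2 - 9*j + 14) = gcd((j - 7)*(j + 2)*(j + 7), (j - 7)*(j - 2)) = j - 7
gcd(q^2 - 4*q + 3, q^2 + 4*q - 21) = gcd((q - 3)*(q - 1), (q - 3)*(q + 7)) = q - 3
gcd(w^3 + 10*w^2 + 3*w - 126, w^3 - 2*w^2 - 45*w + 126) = w^2 + 4*w - 21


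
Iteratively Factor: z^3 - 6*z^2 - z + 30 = (z - 5)*(z^2 - z - 6) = (z - 5)*(z - 3)*(z + 2)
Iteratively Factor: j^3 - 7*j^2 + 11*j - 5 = (j - 1)*(j^2 - 6*j + 5) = (j - 1)^2*(j - 5)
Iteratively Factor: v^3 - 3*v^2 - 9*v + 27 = (v + 3)*(v^2 - 6*v + 9) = (v - 3)*(v + 3)*(v - 3)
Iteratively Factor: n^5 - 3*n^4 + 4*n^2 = (n)*(n^4 - 3*n^3 + 4*n) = n*(n + 1)*(n^3 - 4*n^2 + 4*n) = n*(n - 2)*(n + 1)*(n^2 - 2*n) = n*(n - 2)^2*(n + 1)*(n)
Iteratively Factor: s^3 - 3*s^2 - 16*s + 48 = (s + 4)*(s^2 - 7*s + 12) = (s - 4)*(s + 4)*(s - 3)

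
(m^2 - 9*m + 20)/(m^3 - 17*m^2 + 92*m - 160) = 1/(m - 8)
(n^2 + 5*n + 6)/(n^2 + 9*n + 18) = (n + 2)/(n + 6)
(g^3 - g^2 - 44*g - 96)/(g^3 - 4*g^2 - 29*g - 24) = (g + 4)/(g + 1)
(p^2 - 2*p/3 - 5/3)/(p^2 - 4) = (3*p^2 - 2*p - 5)/(3*(p^2 - 4))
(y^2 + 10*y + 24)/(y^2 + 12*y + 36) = (y + 4)/(y + 6)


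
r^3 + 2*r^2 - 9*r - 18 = (r - 3)*(r + 2)*(r + 3)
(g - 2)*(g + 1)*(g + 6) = g^3 + 5*g^2 - 8*g - 12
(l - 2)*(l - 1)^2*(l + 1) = l^4 - 3*l^3 + l^2 + 3*l - 2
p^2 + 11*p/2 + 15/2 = (p + 5/2)*(p + 3)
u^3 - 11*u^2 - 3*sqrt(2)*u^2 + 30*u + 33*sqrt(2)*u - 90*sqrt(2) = (u - 6)*(u - 5)*(u - 3*sqrt(2))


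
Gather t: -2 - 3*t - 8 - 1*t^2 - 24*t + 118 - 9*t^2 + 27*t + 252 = 360 - 10*t^2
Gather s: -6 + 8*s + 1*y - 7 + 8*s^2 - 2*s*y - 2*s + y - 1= 8*s^2 + s*(6 - 2*y) + 2*y - 14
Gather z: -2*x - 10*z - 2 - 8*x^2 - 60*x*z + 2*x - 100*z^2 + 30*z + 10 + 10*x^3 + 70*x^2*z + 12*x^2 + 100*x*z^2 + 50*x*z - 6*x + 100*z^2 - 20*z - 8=10*x^3 + 4*x^2 + 100*x*z^2 - 6*x + z*(70*x^2 - 10*x)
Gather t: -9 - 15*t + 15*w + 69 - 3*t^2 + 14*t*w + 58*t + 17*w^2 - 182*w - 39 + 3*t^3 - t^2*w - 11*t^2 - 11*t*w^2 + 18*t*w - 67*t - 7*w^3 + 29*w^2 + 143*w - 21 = 3*t^3 + t^2*(-w - 14) + t*(-11*w^2 + 32*w - 24) - 7*w^3 + 46*w^2 - 24*w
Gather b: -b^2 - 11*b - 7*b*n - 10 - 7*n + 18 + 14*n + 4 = -b^2 + b*(-7*n - 11) + 7*n + 12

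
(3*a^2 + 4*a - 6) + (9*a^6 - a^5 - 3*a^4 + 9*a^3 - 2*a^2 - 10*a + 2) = 9*a^6 - a^5 - 3*a^4 + 9*a^3 + a^2 - 6*a - 4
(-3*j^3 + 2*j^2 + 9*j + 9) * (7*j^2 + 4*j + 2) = -21*j^5 + 2*j^4 + 65*j^3 + 103*j^2 + 54*j + 18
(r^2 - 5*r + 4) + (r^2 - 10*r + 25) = 2*r^2 - 15*r + 29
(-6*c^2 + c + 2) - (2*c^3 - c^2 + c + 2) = -2*c^3 - 5*c^2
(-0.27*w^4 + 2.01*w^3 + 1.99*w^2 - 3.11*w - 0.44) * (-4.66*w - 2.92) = 1.2582*w^5 - 8.5782*w^4 - 15.1426*w^3 + 8.6818*w^2 + 11.1316*w + 1.2848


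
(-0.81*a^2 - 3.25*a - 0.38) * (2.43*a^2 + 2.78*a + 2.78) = -1.9683*a^4 - 10.1493*a^3 - 12.2102*a^2 - 10.0914*a - 1.0564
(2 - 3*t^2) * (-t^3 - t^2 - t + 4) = 3*t^5 + 3*t^4 + t^3 - 14*t^2 - 2*t + 8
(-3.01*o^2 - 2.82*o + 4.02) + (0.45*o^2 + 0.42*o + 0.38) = -2.56*o^2 - 2.4*o + 4.4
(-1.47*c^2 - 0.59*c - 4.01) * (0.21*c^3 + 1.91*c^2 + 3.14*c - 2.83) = -0.3087*c^5 - 2.9316*c^4 - 6.5848*c^3 - 5.3516*c^2 - 10.9217*c + 11.3483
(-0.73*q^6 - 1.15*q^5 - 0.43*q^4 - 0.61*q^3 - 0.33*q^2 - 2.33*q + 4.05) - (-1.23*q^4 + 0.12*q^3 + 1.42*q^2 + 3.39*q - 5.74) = -0.73*q^6 - 1.15*q^5 + 0.8*q^4 - 0.73*q^3 - 1.75*q^2 - 5.72*q + 9.79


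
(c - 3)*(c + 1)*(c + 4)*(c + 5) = c^4 + 7*c^3 - c^2 - 67*c - 60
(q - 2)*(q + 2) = q^2 - 4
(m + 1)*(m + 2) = m^2 + 3*m + 2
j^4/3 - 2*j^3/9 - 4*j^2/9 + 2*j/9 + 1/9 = (j/3 + 1/3)*(j - 1)^2*(j + 1/3)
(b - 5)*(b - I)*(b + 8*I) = b^3 - 5*b^2 + 7*I*b^2 + 8*b - 35*I*b - 40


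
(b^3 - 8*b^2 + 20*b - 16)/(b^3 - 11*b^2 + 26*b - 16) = (b^2 - 6*b + 8)/(b^2 - 9*b + 8)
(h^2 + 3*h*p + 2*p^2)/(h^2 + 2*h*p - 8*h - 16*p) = (h + p)/(h - 8)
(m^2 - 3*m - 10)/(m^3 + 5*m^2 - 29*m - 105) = (m + 2)/(m^2 + 10*m + 21)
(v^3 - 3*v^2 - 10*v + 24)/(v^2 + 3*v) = v - 6 + 8/v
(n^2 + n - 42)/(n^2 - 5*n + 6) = (n^2 + n - 42)/(n^2 - 5*n + 6)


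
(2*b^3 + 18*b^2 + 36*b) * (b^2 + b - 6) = 2*b^5 + 20*b^4 + 42*b^3 - 72*b^2 - 216*b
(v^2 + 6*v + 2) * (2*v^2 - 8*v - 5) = 2*v^4 + 4*v^3 - 49*v^2 - 46*v - 10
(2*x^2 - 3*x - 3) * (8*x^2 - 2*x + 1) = 16*x^4 - 28*x^3 - 16*x^2 + 3*x - 3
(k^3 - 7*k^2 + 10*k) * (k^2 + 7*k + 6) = k^5 - 33*k^3 + 28*k^2 + 60*k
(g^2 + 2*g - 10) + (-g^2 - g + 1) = g - 9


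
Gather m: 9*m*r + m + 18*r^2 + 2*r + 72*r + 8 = m*(9*r + 1) + 18*r^2 + 74*r + 8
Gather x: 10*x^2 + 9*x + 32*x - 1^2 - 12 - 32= 10*x^2 + 41*x - 45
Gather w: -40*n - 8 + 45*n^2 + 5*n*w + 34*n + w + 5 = 45*n^2 - 6*n + w*(5*n + 1) - 3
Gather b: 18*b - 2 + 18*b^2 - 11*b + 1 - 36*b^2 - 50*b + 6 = -18*b^2 - 43*b + 5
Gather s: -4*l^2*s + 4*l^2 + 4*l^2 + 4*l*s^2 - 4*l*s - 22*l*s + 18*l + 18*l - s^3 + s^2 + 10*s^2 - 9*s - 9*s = 8*l^2 + 36*l - s^3 + s^2*(4*l + 11) + s*(-4*l^2 - 26*l - 18)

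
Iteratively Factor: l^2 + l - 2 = (l + 2)*(l - 1)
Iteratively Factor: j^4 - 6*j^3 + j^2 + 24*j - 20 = (j - 5)*(j^3 - j^2 - 4*j + 4) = (j - 5)*(j - 1)*(j^2 - 4) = (j - 5)*(j - 1)*(j + 2)*(j - 2)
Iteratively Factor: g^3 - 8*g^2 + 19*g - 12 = (g - 3)*(g^2 - 5*g + 4) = (g - 3)*(g - 1)*(g - 4)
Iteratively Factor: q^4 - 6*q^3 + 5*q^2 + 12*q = (q - 3)*(q^3 - 3*q^2 - 4*q) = (q - 3)*(q + 1)*(q^2 - 4*q) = q*(q - 3)*(q + 1)*(q - 4)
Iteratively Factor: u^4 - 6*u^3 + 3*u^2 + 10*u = (u + 1)*(u^3 - 7*u^2 + 10*u) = (u - 2)*(u + 1)*(u^2 - 5*u) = (u - 5)*(u - 2)*(u + 1)*(u)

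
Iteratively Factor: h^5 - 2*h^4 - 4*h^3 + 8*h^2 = (h - 2)*(h^4 - 4*h^2) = h*(h - 2)*(h^3 - 4*h) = h^2*(h - 2)*(h^2 - 4) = h^2*(h - 2)^2*(h + 2)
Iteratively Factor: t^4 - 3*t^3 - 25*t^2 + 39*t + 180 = (t - 4)*(t^3 + t^2 - 21*t - 45) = (t - 4)*(t + 3)*(t^2 - 2*t - 15) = (t - 5)*(t - 4)*(t + 3)*(t + 3)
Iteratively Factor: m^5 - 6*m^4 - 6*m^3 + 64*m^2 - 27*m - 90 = (m + 1)*(m^4 - 7*m^3 + m^2 + 63*m - 90) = (m - 3)*(m + 1)*(m^3 - 4*m^2 - 11*m + 30) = (m - 3)*(m + 1)*(m + 3)*(m^2 - 7*m + 10) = (m - 5)*(m - 3)*(m + 1)*(m + 3)*(m - 2)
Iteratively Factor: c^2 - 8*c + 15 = (c - 5)*(c - 3)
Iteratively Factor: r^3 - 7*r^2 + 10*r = (r - 2)*(r^2 - 5*r) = (r - 5)*(r - 2)*(r)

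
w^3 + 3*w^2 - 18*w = w*(w - 3)*(w + 6)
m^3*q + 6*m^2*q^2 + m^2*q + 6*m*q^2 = m*(m + 6*q)*(m*q + q)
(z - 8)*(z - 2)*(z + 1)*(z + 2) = z^4 - 7*z^3 - 12*z^2 + 28*z + 32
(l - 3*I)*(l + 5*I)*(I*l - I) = I*l^3 - 2*l^2 - I*l^2 + 2*l + 15*I*l - 15*I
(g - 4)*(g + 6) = g^2 + 2*g - 24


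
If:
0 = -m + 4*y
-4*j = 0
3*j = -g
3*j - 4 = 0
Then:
No Solution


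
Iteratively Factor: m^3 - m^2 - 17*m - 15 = (m + 1)*(m^2 - 2*m - 15) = (m + 1)*(m + 3)*(m - 5)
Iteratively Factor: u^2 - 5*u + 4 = (u - 1)*(u - 4)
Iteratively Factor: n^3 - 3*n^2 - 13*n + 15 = (n - 1)*(n^2 - 2*n - 15) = (n - 5)*(n - 1)*(n + 3)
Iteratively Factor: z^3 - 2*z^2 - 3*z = (z - 3)*(z^2 + z) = z*(z - 3)*(z + 1)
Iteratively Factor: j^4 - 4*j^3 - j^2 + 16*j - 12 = (j - 1)*(j^3 - 3*j^2 - 4*j + 12) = (j - 2)*(j - 1)*(j^2 - j - 6) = (j - 3)*(j - 2)*(j - 1)*(j + 2)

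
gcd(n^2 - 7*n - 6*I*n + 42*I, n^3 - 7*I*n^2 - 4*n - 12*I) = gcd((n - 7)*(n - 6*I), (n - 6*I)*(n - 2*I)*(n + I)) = n - 6*I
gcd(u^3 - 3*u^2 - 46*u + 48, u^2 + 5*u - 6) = u^2 + 5*u - 6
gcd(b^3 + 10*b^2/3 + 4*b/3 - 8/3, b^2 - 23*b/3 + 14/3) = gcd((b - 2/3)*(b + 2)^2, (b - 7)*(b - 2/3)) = b - 2/3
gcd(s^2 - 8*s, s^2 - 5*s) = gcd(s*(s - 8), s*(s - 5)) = s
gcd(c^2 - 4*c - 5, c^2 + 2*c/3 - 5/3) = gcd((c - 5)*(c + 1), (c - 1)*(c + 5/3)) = 1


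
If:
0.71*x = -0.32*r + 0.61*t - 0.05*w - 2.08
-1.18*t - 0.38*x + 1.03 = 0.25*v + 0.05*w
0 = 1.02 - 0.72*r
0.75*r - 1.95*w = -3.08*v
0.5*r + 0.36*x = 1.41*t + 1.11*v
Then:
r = 1.42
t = 2.05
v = -2.47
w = -3.36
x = -1.57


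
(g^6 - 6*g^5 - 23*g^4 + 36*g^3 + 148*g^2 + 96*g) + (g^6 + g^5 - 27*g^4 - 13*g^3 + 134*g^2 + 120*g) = 2*g^6 - 5*g^5 - 50*g^4 + 23*g^3 + 282*g^2 + 216*g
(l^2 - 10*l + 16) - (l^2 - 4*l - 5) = 21 - 6*l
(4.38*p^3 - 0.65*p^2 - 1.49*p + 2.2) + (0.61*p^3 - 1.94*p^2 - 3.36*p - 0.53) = 4.99*p^3 - 2.59*p^2 - 4.85*p + 1.67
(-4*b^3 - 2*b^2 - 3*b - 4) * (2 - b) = 4*b^4 - 6*b^3 - b^2 - 2*b - 8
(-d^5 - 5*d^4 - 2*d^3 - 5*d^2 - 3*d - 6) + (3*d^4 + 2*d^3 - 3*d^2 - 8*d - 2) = -d^5 - 2*d^4 - 8*d^2 - 11*d - 8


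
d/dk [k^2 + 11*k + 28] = 2*k + 11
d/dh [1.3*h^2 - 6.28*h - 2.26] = 2.6*h - 6.28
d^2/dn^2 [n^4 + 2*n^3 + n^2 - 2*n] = 12*n^2 + 12*n + 2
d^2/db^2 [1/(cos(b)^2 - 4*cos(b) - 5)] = (4*sin(b)^4 - 38*sin(b)^2 - 5*cos(b) - 3*cos(3*b) - 8)/(sin(b)^2 + 4*cos(b) + 4)^3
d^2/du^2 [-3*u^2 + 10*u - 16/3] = -6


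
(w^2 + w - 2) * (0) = 0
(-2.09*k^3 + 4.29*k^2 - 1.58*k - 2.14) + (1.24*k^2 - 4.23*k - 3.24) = -2.09*k^3 + 5.53*k^2 - 5.81*k - 5.38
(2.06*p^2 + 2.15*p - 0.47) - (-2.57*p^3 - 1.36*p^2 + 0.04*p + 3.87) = 2.57*p^3 + 3.42*p^2 + 2.11*p - 4.34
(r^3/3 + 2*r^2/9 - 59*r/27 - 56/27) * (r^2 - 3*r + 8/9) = r^5/3 - 7*r^4/9 - 23*r^3/9 + 379*r^2/81 + 1040*r/243 - 448/243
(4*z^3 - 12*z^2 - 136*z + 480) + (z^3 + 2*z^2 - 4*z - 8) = 5*z^3 - 10*z^2 - 140*z + 472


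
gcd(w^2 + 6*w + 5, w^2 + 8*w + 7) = w + 1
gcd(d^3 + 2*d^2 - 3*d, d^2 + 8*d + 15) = d + 3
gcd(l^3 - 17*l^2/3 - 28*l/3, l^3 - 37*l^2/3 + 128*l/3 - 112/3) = l - 7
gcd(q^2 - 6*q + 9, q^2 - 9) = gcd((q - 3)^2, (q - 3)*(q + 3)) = q - 3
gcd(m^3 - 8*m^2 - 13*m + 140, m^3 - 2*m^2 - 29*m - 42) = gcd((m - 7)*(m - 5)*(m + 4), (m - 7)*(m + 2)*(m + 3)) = m - 7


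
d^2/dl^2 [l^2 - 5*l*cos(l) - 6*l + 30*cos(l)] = 5*l*cos(l) + 10*sin(l) - 30*cos(l) + 2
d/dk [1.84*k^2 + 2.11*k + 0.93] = 3.68*k + 2.11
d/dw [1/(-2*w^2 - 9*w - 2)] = (4*w + 9)/(2*w^2 + 9*w + 2)^2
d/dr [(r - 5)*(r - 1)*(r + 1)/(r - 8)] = (2*r^3 - 29*r^2 + 80*r + 3)/(r^2 - 16*r + 64)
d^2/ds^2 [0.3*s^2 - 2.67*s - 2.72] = 0.600000000000000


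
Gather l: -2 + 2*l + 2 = 2*l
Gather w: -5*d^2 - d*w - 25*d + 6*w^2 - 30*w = -5*d^2 - 25*d + 6*w^2 + w*(-d - 30)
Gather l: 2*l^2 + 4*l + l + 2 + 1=2*l^2 + 5*l + 3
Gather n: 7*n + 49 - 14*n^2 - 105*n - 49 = -14*n^2 - 98*n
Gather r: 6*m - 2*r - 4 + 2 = 6*m - 2*r - 2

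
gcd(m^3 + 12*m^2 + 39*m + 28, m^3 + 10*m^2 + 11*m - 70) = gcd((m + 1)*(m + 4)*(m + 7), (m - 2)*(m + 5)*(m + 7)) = m + 7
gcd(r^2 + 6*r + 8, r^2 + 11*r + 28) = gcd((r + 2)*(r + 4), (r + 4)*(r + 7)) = r + 4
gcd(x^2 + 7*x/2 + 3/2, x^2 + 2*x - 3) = x + 3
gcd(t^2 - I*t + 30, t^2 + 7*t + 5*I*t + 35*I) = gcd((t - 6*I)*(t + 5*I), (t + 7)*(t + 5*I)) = t + 5*I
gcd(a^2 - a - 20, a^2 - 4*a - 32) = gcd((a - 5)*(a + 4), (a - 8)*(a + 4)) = a + 4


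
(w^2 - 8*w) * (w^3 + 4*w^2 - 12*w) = w^5 - 4*w^4 - 44*w^3 + 96*w^2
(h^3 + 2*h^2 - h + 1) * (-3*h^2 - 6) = -3*h^5 - 6*h^4 - 3*h^3 - 15*h^2 + 6*h - 6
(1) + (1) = 2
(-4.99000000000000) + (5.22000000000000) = 0.230000000000000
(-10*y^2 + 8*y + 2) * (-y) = 10*y^3 - 8*y^2 - 2*y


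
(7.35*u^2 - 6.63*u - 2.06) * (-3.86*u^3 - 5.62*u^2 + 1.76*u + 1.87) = -28.371*u^5 - 15.7152*u^4 + 58.1482*u^3 + 13.6529*u^2 - 16.0237*u - 3.8522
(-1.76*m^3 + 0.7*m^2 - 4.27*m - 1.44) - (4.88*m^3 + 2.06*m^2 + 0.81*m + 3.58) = -6.64*m^3 - 1.36*m^2 - 5.08*m - 5.02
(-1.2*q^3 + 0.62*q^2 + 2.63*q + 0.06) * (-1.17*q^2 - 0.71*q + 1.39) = 1.404*q^5 + 0.1266*q^4 - 5.1853*q^3 - 1.0757*q^2 + 3.6131*q + 0.0834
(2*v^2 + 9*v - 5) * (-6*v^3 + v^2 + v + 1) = -12*v^5 - 52*v^4 + 41*v^3 + 6*v^2 + 4*v - 5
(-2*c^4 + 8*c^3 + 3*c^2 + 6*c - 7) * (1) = -2*c^4 + 8*c^3 + 3*c^2 + 6*c - 7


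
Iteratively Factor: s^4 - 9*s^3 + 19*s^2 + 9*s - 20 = (s - 5)*(s^3 - 4*s^2 - s + 4) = (s - 5)*(s - 1)*(s^2 - 3*s - 4) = (s - 5)*(s - 1)*(s + 1)*(s - 4)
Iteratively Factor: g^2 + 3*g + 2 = (g + 2)*(g + 1)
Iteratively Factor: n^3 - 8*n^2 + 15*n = (n - 3)*(n^2 - 5*n) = n*(n - 3)*(n - 5)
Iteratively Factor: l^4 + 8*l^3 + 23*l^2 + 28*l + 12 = (l + 1)*(l^3 + 7*l^2 + 16*l + 12) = (l + 1)*(l + 3)*(l^2 + 4*l + 4) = (l + 1)*(l + 2)*(l + 3)*(l + 2)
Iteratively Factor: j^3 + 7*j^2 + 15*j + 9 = (j + 3)*(j^2 + 4*j + 3) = (j + 3)^2*(j + 1)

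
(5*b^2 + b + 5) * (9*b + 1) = 45*b^3 + 14*b^2 + 46*b + 5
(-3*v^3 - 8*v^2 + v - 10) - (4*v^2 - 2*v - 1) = -3*v^3 - 12*v^2 + 3*v - 9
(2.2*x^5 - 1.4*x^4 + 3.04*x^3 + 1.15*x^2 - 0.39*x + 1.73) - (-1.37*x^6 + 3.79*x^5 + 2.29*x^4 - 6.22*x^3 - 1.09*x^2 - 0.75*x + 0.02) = 1.37*x^6 - 1.59*x^5 - 3.69*x^4 + 9.26*x^3 + 2.24*x^2 + 0.36*x + 1.71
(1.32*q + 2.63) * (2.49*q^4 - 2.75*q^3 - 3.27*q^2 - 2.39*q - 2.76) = 3.2868*q^5 + 2.9187*q^4 - 11.5489*q^3 - 11.7549*q^2 - 9.9289*q - 7.2588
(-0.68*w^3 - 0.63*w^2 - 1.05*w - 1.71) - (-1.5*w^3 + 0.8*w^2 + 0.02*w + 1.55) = 0.82*w^3 - 1.43*w^2 - 1.07*w - 3.26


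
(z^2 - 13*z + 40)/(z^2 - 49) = (z^2 - 13*z + 40)/(z^2 - 49)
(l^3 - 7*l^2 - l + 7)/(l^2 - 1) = l - 7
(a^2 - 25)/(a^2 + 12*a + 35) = (a - 5)/(a + 7)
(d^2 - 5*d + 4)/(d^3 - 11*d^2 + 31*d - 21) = (d - 4)/(d^2 - 10*d + 21)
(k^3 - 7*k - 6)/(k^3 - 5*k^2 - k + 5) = (k^2 - k - 6)/(k^2 - 6*k + 5)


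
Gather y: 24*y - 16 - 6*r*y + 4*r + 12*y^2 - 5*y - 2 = 4*r + 12*y^2 + y*(19 - 6*r) - 18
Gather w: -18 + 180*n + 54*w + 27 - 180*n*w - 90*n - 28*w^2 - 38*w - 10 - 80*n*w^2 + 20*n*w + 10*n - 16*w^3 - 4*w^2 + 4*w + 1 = 100*n - 16*w^3 + w^2*(-80*n - 32) + w*(20 - 160*n)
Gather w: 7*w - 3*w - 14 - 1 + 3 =4*w - 12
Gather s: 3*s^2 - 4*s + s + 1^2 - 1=3*s^2 - 3*s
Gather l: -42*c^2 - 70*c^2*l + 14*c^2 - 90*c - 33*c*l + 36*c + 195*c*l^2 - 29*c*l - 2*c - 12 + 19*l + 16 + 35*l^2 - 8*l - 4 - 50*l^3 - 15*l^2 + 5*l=-28*c^2 - 56*c - 50*l^3 + l^2*(195*c + 20) + l*(-70*c^2 - 62*c + 16)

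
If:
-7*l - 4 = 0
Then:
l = -4/7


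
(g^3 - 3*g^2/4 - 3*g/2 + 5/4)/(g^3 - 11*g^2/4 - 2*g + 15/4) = (g - 1)/(g - 3)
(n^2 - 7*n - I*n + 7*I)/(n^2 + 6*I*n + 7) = (n - 7)/(n + 7*I)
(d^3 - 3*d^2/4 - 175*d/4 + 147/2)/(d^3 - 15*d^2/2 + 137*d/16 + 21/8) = 4*(d + 7)/(4*d + 1)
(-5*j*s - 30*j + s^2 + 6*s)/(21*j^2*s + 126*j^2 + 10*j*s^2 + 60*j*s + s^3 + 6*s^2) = (-5*j + s)/(21*j^2 + 10*j*s + s^2)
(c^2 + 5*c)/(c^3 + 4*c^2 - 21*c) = (c + 5)/(c^2 + 4*c - 21)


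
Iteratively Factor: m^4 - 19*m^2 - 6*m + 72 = (m - 4)*(m^3 + 4*m^2 - 3*m - 18) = (m - 4)*(m + 3)*(m^2 + m - 6) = (m - 4)*(m - 2)*(m + 3)*(m + 3)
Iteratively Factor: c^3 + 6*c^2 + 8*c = (c + 2)*(c^2 + 4*c) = c*(c + 2)*(c + 4)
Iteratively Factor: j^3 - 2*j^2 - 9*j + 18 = (j + 3)*(j^2 - 5*j + 6) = (j - 2)*(j + 3)*(j - 3)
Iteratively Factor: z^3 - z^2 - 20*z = (z - 5)*(z^2 + 4*z) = (z - 5)*(z + 4)*(z)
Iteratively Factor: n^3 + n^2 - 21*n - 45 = (n - 5)*(n^2 + 6*n + 9) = (n - 5)*(n + 3)*(n + 3)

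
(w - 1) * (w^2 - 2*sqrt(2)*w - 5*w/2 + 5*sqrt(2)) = w^3 - 7*w^2/2 - 2*sqrt(2)*w^2 + 5*w/2 + 7*sqrt(2)*w - 5*sqrt(2)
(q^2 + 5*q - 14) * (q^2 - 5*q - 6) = q^4 - 45*q^2 + 40*q + 84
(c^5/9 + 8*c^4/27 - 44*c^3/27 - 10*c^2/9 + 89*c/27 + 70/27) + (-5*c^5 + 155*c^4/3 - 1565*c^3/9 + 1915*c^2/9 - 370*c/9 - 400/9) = -44*c^5/9 + 1403*c^4/27 - 4739*c^3/27 + 635*c^2/3 - 1021*c/27 - 1130/27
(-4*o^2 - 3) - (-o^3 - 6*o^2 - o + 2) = o^3 + 2*o^2 + o - 5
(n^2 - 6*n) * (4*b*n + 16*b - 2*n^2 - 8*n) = 4*b*n^3 - 8*b*n^2 - 96*b*n - 2*n^4 + 4*n^3 + 48*n^2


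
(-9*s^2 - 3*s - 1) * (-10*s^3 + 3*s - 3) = 90*s^5 + 30*s^4 - 17*s^3 + 18*s^2 + 6*s + 3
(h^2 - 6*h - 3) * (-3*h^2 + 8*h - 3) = -3*h^4 + 26*h^3 - 42*h^2 - 6*h + 9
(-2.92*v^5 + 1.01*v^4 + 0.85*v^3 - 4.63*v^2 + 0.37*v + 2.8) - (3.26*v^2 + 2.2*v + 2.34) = -2.92*v^5 + 1.01*v^4 + 0.85*v^3 - 7.89*v^2 - 1.83*v + 0.46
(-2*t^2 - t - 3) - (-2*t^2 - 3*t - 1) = 2*t - 2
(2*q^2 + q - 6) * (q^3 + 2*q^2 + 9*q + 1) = 2*q^5 + 5*q^4 + 14*q^3 - q^2 - 53*q - 6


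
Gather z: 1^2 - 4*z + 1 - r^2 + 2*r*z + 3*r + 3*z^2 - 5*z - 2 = -r^2 + 3*r + 3*z^2 + z*(2*r - 9)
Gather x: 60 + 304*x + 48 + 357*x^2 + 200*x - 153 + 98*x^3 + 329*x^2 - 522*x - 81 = 98*x^3 + 686*x^2 - 18*x - 126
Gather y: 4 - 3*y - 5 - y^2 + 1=-y^2 - 3*y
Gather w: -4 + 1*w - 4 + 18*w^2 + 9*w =18*w^2 + 10*w - 8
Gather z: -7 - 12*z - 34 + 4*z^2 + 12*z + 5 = 4*z^2 - 36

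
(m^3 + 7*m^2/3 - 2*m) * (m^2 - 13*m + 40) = m^5 - 32*m^4/3 + 23*m^3/3 + 358*m^2/3 - 80*m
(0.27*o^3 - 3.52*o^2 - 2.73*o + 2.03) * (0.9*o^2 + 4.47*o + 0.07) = 0.243*o^5 - 1.9611*o^4 - 18.1725*o^3 - 10.6225*o^2 + 8.883*o + 0.1421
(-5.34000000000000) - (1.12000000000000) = -6.46000000000000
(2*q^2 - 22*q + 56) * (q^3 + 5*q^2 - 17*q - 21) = 2*q^5 - 12*q^4 - 88*q^3 + 612*q^2 - 490*q - 1176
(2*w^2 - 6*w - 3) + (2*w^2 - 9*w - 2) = 4*w^2 - 15*w - 5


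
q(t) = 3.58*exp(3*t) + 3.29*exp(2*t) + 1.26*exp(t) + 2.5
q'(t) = 10.74*exp(3*t) + 6.58*exp(2*t) + 1.26*exp(t)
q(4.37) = 1788663.47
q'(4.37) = 5345228.14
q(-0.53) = 5.11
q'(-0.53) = 5.21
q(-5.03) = 2.51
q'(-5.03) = 0.01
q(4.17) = 984165.01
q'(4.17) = 2938545.63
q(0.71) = 48.80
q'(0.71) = 120.16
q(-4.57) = 2.51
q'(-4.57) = 0.01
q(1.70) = 695.18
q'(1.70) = 1965.66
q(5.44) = 43984571.76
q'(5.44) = 131778416.23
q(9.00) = 1904948732865.29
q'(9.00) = 5714630156870.13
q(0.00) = 10.63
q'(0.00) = 18.58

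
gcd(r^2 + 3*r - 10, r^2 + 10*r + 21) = 1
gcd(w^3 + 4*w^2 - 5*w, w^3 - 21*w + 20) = w^2 + 4*w - 5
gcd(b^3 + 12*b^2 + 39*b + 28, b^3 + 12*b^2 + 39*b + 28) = b^3 + 12*b^2 + 39*b + 28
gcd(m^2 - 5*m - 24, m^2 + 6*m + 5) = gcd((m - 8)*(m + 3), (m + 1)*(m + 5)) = 1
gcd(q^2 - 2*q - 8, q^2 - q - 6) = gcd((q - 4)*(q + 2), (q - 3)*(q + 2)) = q + 2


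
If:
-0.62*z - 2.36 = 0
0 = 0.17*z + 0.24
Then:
No Solution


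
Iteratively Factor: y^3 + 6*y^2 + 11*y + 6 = (y + 3)*(y^2 + 3*y + 2) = (y + 1)*(y + 3)*(y + 2)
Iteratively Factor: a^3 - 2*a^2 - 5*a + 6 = (a - 3)*(a^2 + a - 2) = (a - 3)*(a - 1)*(a + 2)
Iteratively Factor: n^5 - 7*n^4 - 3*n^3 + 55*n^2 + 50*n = (n - 5)*(n^4 - 2*n^3 - 13*n^2 - 10*n) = (n - 5)*(n + 1)*(n^3 - 3*n^2 - 10*n) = n*(n - 5)*(n + 1)*(n^2 - 3*n - 10) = n*(n - 5)*(n + 1)*(n + 2)*(n - 5)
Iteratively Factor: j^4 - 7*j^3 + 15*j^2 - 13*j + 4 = (j - 1)*(j^3 - 6*j^2 + 9*j - 4) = (j - 1)^2*(j^2 - 5*j + 4) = (j - 1)^3*(j - 4)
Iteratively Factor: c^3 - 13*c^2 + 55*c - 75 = (c - 3)*(c^2 - 10*c + 25) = (c - 5)*(c - 3)*(c - 5)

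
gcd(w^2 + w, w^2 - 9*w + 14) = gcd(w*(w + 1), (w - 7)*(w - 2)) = 1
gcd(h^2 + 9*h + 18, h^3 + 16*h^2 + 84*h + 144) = h + 6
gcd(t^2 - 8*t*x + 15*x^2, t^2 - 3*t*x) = -t + 3*x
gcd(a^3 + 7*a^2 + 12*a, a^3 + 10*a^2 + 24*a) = a^2 + 4*a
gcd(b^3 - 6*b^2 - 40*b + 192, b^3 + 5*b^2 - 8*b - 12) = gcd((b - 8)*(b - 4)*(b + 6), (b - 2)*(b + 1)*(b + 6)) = b + 6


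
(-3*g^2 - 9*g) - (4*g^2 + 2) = -7*g^2 - 9*g - 2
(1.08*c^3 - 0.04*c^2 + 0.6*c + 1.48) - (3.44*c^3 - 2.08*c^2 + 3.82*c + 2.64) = -2.36*c^3 + 2.04*c^2 - 3.22*c - 1.16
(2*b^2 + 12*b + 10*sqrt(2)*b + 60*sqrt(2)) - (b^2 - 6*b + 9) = b^2 + 10*sqrt(2)*b + 18*b - 9 + 60*sqrt(2)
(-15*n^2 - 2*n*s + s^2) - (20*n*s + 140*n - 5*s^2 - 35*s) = -15*n^2 - 22*n*s - 140*n + 6*s^2 + 35*s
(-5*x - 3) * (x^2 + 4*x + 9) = -5*x^3 - 23*x^2 - 57*x - 27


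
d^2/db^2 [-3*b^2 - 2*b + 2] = -6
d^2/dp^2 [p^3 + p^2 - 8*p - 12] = 6*p + 2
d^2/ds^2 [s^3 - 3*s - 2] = 6*s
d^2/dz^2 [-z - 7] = 0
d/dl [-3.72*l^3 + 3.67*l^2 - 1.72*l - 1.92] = -11.16*l^2 + 7.34*l - 1.72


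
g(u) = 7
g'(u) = 0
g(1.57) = 7.00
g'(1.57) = 0.00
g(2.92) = 7.00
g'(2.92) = 0.00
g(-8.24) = 7.00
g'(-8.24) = 0.00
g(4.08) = 7.00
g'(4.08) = 0.00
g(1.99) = 7.00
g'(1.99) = 0.00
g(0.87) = 7.00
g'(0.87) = 0.00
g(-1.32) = 7.00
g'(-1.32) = 0.00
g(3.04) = 7.00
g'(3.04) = 0.00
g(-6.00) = 7.00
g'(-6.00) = 0.00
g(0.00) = 7.00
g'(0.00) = 0.00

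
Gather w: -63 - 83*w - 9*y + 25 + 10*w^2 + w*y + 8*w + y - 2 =10*w^2 + w*(y - 75) - 8*y - 40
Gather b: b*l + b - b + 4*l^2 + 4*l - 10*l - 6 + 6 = b*l + 4*l^2 - 6*l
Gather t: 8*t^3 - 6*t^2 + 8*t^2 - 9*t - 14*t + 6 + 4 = 8*t^3 + 2*t^2 - 23*t + 10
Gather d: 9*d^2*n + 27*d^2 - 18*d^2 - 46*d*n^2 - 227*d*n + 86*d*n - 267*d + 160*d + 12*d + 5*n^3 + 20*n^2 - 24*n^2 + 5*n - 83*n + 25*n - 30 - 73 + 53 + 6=d^2*(9*n + 9) + d*(-46*n^2 - 141*n - 95) + 5*n^3 - 4*n^2 - 53*n - 44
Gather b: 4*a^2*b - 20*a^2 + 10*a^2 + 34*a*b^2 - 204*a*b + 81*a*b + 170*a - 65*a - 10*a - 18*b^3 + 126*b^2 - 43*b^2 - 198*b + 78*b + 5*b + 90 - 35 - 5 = -10*a^2 + 95*a - 18*b^3 + b^2*(34*a + 83) + b*(4*a^2 - 123*a - 115) + 50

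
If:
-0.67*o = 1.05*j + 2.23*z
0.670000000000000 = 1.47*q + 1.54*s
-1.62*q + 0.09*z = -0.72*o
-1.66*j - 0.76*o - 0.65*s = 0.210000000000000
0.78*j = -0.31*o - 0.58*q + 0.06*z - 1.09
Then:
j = 0.45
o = -2.50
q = -1.08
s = 1.47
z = 0.54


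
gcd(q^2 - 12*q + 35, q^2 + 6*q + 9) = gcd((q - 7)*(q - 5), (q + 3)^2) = 1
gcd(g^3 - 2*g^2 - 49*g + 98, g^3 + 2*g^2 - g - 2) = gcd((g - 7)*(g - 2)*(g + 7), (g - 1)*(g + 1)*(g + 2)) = 1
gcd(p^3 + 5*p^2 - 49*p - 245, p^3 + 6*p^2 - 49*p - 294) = p^2 - 49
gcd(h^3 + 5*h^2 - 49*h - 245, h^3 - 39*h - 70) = h^2 - 2*h - 35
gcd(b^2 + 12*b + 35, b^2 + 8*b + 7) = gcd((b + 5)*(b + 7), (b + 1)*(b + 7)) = b + 7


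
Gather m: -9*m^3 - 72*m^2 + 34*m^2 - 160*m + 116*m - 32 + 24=-9*m^3 - 38*m^2 - 44*m - 8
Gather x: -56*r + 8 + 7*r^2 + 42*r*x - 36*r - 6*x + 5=7*r^2 - 92*r + x*(42*r - 6) + 13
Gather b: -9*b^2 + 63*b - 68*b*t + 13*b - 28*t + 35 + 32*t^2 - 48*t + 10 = -9*b^2 + b*(76 - 68*t) + 32*t^2 - 76*t + 45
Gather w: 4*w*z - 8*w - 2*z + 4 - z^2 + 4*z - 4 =w*(4*z - 8) - z^2 + 2*z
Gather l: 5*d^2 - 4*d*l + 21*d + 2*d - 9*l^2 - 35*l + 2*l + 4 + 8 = 5*d^2 + 23*d - 9*l^2 + l*(-4*d - 33) + 12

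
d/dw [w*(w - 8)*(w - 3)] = 3*w^2 - 22*w + 24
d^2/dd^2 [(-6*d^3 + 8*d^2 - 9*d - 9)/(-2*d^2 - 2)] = (3*d^3 + 51*d^2 - 9*d - 17)/(d^6 + 3*d^4 + 3*d^2 + 1)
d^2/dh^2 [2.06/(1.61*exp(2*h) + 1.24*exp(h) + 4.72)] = (2.06*(3.22*exp(h) + 1.24)*(6.44*exp(h) + 2.48)*exp(h) - (13.2664*exp(h) + 2.5544)*(1.61*exp(2*h) + 1.24*exp(h) + 4.72))*exp(h)/(1.61*exp(2*h) + 1.24*exp(h) + 4.72)^3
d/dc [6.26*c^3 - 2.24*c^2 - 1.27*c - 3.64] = 18.78*c^2 - 4.48*c - 1.27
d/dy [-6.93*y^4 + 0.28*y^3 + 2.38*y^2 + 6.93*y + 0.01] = -27.72*y^3 + 0.84*y^2 + 4.76*y + 6.93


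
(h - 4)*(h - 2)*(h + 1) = h^3 - 5*h^2 + 2*h + 8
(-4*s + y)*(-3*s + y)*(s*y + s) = 12*s^3*y + 12*s^3 - 7*s^2*y^2 - 7*s^2*y + s*y^3 + s*y^2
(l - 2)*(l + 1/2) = l^2 - 3*l/2 - 1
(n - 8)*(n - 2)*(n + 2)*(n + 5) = n^4 - 3*n^3 - 44*n^2 + 12*n + 160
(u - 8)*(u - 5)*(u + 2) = u^3 - 11*u^2 + 14*u + 80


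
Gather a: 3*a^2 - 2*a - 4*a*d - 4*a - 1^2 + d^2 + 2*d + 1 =3*a^2 + a*(-4*d - 6) + d^2 + 2*d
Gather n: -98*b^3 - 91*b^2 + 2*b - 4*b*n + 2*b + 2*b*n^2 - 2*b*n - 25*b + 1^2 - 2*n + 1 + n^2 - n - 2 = -98*b^3 - 91*b^2 - 21*b + n^2*(2*b + 1) + n*(-6*b - 3)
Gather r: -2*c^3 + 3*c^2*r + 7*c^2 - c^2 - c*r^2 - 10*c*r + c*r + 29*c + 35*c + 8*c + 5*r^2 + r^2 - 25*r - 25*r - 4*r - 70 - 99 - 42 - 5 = -2*c^3 + 6*c^2 + 72*c + r^2*(6 - c) + r*(3*c^2 - 9*c - 54) - 216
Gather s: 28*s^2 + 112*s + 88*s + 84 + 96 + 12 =28*s^2 + 200*s + 192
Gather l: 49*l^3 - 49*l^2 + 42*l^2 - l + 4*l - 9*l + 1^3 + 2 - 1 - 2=49*l^3 - 7*l^2 - 6*l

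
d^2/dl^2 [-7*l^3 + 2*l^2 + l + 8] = 4 - 42*l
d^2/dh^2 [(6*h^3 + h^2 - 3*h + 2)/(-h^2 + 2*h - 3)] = 2*(-5*h^3 + 111*h^2 - 177*h + 7)/(h^6 - 6*h^5 + 21*h^4 - 44*h^3 + 63*h^2 - 54*h + 27)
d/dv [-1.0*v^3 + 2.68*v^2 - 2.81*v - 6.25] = -3.0*v^2 + 5.36*v - 2.81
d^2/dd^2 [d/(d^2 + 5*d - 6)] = 2*(d*(2*d + 5)^2 - (3*d + 5)*(d^2 + 5*d - 6))/(d^2 + 5*d - 6)^3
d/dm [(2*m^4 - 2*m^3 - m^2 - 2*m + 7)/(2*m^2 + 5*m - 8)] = (8*m^5 + 26*m^4 - 84*m^3 + 47*m^2 - 12*m - 19)/(4*m^4 + 20*m^3 - 7*m^2 - 80*m + 64)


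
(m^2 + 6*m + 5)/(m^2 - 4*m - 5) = (m + 5)/(m - 5)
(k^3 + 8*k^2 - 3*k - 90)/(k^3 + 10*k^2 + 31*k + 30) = (k^2 + 3*k - 18)/(k^2 + 5*k + 6)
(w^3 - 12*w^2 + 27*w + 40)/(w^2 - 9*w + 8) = (w^2 - 4*w - 5)/(w - 1)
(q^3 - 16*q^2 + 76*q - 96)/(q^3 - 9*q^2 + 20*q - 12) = (q - 8)/(q - 1)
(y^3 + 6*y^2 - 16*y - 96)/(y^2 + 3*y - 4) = (y^2 + 2*y - 24)/(y - 1)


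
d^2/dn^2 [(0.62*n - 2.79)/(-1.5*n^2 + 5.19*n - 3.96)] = (-(0.62*n - 2.79)*(3.0*n - 5.19)*(6.0*n - 10.38) + (5.58*n - 14.8056)*(1.5*n^2 - 5.19*n + 3.96))/(1.5*n^2 - 5.19*n + 3.96)^3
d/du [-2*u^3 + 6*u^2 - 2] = 6*u*(2 - u)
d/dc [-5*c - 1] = -5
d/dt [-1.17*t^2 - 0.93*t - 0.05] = -2.34*t - 0.93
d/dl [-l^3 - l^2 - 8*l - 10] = -3*l^2 - 2*l - 8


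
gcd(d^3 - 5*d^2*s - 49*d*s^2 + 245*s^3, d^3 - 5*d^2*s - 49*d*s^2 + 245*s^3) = d^3 - 5*d^2*s - 49*d*s^2 + 245*s^3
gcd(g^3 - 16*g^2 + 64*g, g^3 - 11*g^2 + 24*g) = g^2 - 8*g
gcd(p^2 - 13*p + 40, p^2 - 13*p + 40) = p^2 - 13*p + 40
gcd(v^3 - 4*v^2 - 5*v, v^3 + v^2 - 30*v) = v^2 - 5*v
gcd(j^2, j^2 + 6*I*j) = j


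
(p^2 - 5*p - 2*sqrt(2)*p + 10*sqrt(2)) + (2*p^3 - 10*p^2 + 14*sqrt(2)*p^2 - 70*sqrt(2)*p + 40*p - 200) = 2*p^3 - 9*p^2 + 14*sqrt(2)*p^2 - 72*sqrt(2)*p + 35*p - 200 + 10*sqrt(2)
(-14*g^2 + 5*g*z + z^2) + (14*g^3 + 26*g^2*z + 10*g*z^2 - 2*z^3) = 14*g^3 + 26*g^2*z - 14*g^2 + 10*g*z^2 + 5*g*z - 2*z^3 + z^2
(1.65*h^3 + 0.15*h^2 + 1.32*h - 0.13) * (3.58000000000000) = 5.907*h^3 + 0.537*h^2 + 4.7256*h - 0.4654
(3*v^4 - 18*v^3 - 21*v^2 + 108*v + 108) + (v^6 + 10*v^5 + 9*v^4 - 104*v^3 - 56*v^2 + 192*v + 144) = v^6 + 10*v^5 + 12*v^4 - 122*v^3 - 77*v^2 + 300*v + 252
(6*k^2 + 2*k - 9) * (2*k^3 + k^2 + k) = 12*k^5 + 10*k^4 - 10*k^3 - 7*k^2 - 9*k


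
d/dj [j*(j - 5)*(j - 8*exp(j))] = -8*j^2*exp(j) + 3*j^2 + 24*j*exp(j) - 10*j + 40*exp(j)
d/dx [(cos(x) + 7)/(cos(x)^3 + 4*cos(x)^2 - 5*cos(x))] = (115*cos(x) + 25*cos(2*x) + cos(3*x) - 45)*sin(x)/(2*(cos(x) - 1)^2*(cos(x) + 5)^2*cos(x)^2)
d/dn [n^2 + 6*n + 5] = 2*n + 6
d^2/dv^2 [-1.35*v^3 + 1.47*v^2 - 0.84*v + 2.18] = 2.94 - 8.1*v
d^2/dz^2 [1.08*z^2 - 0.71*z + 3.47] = 2.16000000000000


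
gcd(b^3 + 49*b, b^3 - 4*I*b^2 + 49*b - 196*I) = b^2 + 49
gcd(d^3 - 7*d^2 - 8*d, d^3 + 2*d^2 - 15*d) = d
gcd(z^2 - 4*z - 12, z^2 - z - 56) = 1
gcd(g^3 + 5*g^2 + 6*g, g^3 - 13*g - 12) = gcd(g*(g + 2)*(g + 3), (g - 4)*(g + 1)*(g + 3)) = g + 3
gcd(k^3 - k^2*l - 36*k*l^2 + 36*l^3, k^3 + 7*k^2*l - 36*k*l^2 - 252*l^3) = k^2 - 36*l^2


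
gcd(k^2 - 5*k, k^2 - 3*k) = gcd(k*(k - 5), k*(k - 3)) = k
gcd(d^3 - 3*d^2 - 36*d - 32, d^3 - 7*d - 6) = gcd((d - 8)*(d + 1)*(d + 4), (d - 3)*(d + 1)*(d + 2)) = d + 1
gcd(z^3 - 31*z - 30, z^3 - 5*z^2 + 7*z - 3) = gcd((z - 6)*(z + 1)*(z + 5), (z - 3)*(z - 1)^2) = 1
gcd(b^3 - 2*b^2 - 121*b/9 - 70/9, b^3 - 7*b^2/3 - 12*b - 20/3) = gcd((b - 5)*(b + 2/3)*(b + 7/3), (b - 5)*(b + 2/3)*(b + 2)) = b^2 - 13*b/3 - 10/3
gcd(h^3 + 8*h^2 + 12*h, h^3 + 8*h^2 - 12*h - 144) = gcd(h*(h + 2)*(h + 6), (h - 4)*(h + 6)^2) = h + 6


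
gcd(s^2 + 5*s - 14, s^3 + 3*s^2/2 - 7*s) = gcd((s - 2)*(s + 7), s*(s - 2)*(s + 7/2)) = s - 2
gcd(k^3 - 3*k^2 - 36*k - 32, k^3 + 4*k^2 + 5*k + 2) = k + 1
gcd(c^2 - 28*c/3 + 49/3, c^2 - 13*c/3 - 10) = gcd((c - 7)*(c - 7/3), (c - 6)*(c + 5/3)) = 1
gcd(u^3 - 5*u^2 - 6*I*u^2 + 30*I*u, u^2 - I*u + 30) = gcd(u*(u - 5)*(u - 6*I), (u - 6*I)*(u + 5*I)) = u - 6*I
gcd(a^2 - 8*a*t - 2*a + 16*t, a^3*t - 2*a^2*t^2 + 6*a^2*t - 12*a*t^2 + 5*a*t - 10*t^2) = 1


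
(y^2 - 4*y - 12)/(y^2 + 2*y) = (y - 6)/y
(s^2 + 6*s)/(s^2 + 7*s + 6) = s/(s + 1)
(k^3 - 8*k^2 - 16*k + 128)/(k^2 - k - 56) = (k^2 - 16)/(k + 7)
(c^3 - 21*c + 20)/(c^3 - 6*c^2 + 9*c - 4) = (c + 5)/(c - 1)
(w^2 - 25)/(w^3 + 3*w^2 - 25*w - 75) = 1/(w + 3)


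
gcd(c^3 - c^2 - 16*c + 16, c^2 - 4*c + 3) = c - 1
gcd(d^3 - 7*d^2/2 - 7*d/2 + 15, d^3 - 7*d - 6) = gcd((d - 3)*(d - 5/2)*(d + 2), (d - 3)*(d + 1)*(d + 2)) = d^2 - d - 6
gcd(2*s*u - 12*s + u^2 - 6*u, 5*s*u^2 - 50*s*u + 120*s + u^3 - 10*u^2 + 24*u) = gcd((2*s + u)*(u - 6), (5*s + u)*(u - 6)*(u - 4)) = u - 6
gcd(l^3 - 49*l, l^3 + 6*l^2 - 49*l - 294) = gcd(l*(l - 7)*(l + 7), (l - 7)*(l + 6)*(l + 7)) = l^2 - 49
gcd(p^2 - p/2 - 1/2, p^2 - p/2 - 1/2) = p^2 - p/2 - 1/2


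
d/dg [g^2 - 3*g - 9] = 2*g - 3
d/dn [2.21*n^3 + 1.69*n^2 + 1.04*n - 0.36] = 6.63*n^2 + 3.38*n + 1.04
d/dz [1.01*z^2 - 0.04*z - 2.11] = 2.02*z - 0.04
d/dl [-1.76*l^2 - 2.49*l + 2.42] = -3.52*l - 2.49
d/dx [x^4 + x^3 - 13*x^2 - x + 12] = 4*x^3 + 3*x^2 - 26*x - 1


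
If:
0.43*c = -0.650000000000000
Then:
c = -1.51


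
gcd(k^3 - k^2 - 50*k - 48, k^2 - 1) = k + 1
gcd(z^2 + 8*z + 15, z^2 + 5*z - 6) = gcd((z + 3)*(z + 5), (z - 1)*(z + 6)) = 1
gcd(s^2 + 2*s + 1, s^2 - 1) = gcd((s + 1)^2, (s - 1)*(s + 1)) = s + 1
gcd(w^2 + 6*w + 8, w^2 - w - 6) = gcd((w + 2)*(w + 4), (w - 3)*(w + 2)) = w + 2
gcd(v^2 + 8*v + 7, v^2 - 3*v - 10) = 1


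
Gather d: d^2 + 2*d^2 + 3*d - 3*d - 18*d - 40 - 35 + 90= 3*d^2 - 18*d + 15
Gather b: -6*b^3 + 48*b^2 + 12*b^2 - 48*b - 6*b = -6*b^3 + 60*b^2 - 54*b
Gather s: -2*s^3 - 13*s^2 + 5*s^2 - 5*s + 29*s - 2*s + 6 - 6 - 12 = -2*s^3 - 8*s^2 + 22*s - 12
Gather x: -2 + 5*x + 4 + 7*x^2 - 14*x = 7*x^2 - 9*x + 2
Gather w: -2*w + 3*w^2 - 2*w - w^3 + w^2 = -w^3 + 4*w^2 - 4*w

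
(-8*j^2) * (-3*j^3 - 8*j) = 24*j^5 + 64*j^3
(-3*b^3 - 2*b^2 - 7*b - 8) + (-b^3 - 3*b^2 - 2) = -4*b^3 - 5*b^2 - 7*b - 10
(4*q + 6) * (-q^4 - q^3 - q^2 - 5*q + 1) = -4*q^5 - 10*q^4 - 10*q^3 - 26*q^2 - 26*q + 6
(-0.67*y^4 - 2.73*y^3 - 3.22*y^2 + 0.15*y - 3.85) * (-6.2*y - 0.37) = 4.154*y^5 + 17.1739*y^4 + 20.9741*y^3 + 0.2614*y^2 + 23.8145*y + 1.4245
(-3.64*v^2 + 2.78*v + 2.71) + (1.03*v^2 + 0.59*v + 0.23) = -2.61*v^2 + 3.37*v + 2.94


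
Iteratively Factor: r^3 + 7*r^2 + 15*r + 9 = (r + 1)*(r^2 + 6*r + 9) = (r + 1)*(r + 3)*(r + 3)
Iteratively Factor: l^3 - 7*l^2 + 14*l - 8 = (l - 4)*(l^2 - 3*l + 2) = (l - 4)*(l - 1)*(l - 2)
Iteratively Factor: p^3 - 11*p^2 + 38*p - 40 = (p - 2)*(p^2 - 9*p + 20) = (p - 5)*(p - 2)*(p - 4)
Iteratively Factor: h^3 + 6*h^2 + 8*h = (h)*(h^2 + 6*h + 8) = h*(h + 4)*(h + 2)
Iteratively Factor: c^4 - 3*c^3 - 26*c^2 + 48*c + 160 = (c - 4)*(c^3 + c^2 - 22*c - 40) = (c - 5)*(c - 4)*(c^2 + 6*c + 8) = (c - 5)*(c - 4)*(c + 2)*(c + 4)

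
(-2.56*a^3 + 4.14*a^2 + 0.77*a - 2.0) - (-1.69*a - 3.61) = -2.56*a^3 + 4.14*a^2 + 2.46*a + 1.61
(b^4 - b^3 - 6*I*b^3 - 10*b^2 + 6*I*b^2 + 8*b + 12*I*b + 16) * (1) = b^4 - b^3 - 6*I*b^3 - 10*b^2 + 6*I*b^2 + 8*b + 12*I*b + 16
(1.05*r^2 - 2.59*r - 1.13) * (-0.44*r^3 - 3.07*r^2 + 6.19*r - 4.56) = -0.462*r^5 - 2.0839*r^4 + 14.948*r^3 - 17.351*r^2 + 4.8157*r + 5.1528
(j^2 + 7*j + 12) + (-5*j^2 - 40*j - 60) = -4*j^2 - 33*j - 48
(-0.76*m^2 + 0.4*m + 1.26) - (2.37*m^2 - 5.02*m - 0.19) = -3.13*m^2 + 5.42*m + 1.45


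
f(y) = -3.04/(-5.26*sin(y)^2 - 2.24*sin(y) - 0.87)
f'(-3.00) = 5.24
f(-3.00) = 4.62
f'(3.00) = 6.73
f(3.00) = 2.36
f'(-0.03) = -8.97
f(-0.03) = 3.76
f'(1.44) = -0.07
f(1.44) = 0.37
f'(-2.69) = -8.04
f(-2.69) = 3.40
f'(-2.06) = -1.13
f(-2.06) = 1.02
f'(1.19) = -0.24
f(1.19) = 0.41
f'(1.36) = -0.12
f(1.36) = 0.38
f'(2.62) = 1.82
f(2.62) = 0.92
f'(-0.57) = 6.18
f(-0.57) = 2.55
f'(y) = -3.04*(10.52*sin(y)*cos(y) + 2.24*cos(y))/(-5.26*sin(y)^2 - 2.24*sin(y) - 0.87)^2 = -(31.9808*sin(y) + 6.8096)*cos(y)/(5.26*sin(y)^2 + 2.24*sin(y) + 0.87)^2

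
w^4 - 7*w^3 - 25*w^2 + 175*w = w*(w - 7)*(w - 5)*(w + 5)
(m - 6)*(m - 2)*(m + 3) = m^3 - 5*m^2 - 12*m + 36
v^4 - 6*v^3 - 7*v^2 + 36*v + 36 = (v - 6)*(v - 3)*(v + 1)*(v + 2)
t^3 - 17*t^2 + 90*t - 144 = (t - 8)*(t - 6)*(t - 3)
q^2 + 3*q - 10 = (q - 2)*(q + 5)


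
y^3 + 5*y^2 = y^2*(y + 5)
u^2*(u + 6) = u^3 + 6*u^2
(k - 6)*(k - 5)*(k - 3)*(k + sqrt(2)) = k^4 - 14*k^3 + sqrt(2)*k^3 - 14*sqrt(2)*k^2 + 63*k^2 - 90*k + 63*sqrt(2)*k - 90*sqrt(2)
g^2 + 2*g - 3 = (g - 1)*(g + 3)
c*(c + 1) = c^2 + c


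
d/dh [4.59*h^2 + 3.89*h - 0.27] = 9.18*h + 3.89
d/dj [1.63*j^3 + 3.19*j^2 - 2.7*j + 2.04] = 4.89*j^2 + 6.38*j - 2.7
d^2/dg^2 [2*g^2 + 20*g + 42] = 4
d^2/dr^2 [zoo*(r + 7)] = 0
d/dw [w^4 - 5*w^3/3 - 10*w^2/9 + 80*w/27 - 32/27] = 4*w^3 - 5*w^2 - 20*w/9 + 80/27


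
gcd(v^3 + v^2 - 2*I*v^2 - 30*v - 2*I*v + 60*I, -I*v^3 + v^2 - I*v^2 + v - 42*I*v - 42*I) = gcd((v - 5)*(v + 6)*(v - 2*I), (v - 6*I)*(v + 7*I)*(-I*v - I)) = 1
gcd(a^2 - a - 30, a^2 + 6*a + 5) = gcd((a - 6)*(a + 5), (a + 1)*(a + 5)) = a + 5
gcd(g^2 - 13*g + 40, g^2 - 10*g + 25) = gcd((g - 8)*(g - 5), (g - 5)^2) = g - 5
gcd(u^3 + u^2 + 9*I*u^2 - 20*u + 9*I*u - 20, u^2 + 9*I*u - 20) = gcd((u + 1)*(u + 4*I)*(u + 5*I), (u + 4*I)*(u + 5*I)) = u^2 + 9*I*u - 20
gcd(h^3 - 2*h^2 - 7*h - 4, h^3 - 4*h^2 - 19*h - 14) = h + 1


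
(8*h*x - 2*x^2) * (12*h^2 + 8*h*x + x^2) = 96*h^3*x + 40*h^2*x^2 - 8*h*x^3 - 2*x^4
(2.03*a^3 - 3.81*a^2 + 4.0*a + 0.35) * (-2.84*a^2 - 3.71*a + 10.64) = -5.7652*a^5 + 3.2891*a^4 + 24.3743*a^3 - 56.3724*a^2 + 41.2615*a + 3.724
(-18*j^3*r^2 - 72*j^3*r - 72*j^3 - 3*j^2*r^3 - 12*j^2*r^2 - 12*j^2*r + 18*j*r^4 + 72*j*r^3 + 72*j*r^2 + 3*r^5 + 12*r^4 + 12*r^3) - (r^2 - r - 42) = -18*j^3*r^2 - 72*j^3*r - 72*j^3 - 3*j^2*r^3 - 12*j^2*r^2 - 12*j^2*r + 18*j*r^4 + 72*j*r^3 + 72*j*r^2 + 3*r^5 + 12*r^4 + 12*r^3 - r^2 + r + 42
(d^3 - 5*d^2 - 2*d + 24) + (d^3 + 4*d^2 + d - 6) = 2*d^3 - d^2 - d + 18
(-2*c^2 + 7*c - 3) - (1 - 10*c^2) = 8*c^2 + 7*c - 4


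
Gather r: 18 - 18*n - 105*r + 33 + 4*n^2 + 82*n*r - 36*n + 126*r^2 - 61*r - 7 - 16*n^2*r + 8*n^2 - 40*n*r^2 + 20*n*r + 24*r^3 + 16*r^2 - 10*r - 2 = 12*n^2 - 54*n + 24*r^3 + r^2*(142 - 40*n) + r*(-16*n^2 + 102*n - 176) + 42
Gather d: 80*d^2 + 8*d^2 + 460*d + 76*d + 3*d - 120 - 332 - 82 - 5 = 88*d^2 + 539*d - 539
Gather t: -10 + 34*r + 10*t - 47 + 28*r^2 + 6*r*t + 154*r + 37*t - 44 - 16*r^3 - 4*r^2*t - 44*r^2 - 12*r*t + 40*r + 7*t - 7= -16*r^3 - 16*r^2 + 228*r + t*(-4*r^2 - 6*r + 54) - 108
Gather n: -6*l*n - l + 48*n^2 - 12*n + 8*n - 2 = -l + 48*n^2 + n*(-6*l - 4) - 2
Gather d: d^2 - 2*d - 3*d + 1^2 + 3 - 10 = d^2 - 5*d - 6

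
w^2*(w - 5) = w^3 - 5*w^2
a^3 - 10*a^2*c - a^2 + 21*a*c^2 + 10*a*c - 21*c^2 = (a - 1)*(a - 7*c)*(a - 3*c)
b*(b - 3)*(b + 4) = b^3 + b^2 - 12*b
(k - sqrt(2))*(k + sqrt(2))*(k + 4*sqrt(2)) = k^3 + 4*sqrt(2)*k^2 - 2*k - 8*sqrt(2)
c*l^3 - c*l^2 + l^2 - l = l*(l - 1)*(c*l + 1)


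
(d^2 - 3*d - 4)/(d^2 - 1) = (d - 4)/(d - 1)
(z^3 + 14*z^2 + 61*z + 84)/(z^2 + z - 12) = (z^2 + 10*z + 21)/(z - 3)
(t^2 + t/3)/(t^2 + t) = (t + 1/3)/(t + 1)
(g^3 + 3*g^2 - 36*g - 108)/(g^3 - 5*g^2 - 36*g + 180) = (g + 3)/(g - 5)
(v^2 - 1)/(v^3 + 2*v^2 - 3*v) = (v + 1)/(v*(v + 3))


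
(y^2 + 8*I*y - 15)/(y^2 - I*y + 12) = (y + 5*I)/(y - 4*I)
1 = 1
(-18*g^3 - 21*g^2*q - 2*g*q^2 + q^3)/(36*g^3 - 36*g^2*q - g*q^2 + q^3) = (3*g^2 + 4*g*q + q^2)/(-6*g^2 + 5*g*q + q^2)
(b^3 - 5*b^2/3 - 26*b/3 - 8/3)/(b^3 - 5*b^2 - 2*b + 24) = (b + 1/3)/(b - 3)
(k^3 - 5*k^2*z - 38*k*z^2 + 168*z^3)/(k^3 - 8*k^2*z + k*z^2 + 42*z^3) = (-k^2 - 2*k*z + 24*z^2)/(-k^2 + k*z + 6*z^2)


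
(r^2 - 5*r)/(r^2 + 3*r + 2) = r*(r - 5)/(r^2 + 3*r + 2)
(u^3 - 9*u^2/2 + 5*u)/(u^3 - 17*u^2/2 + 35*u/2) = (2*u^2 - 9*u + 10)/(2*u^2 - 17*u + 35)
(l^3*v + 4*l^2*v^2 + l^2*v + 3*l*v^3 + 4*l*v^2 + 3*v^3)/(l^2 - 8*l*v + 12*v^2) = v*(l^3 + 4*l^2*v + l^2 + 3*l*v^2 + 4*l*v + 3*v^2)/(l^2 - 8*l*v + 12*v^2)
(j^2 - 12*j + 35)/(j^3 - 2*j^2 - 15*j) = (j - 7)/(j*(j + 3))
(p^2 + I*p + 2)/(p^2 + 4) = (p - I)/(p - 2*I)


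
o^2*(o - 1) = o^3 - o^2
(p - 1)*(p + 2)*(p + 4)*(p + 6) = p^4 + 11*p^3 + 32*p^2 + 4*p - 48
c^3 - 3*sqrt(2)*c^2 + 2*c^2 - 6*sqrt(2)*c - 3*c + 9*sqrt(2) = (c - 1)*(c + 3)*(c - 3*sqrt(2))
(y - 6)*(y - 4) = y^2 - 10*y + 24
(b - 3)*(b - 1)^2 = b^3 - 5*b^2 + 7*b - 3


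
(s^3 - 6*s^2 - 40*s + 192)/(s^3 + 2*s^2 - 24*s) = (s - 8)/s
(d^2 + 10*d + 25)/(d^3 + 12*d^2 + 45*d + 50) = 1/(d + 2)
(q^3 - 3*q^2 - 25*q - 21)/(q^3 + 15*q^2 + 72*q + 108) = (q^2 - 6*q - 7)/(q^2 + 12*q + 36)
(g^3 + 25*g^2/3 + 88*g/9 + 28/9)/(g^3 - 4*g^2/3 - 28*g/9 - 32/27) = 3*(g + 7)/(3*g - 8)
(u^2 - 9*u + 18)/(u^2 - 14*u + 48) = (u - 3)/(u - 8)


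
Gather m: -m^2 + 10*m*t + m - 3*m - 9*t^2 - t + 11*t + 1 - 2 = -m^2 + m*(10*t - 2) - 9*t^2 + 10*t - 1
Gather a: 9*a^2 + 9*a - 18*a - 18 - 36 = 9*a^2 - 9*a - 54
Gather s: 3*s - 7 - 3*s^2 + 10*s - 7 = -3*s^2 + 13*s - 14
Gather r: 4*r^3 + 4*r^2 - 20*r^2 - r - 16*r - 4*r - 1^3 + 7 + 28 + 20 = 4*r^3 - 16*r^2 - 21*r + 54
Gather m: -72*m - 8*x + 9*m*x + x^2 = m*(9*x - 72) + x^2 - 8*x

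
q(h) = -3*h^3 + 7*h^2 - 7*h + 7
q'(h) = -9*h^2 + 14*h - 7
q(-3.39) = 228.05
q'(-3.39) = -157.89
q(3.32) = -48.87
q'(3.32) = -59.72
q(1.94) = -2.14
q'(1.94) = -13.71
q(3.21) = -42.57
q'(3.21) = -54.80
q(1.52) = 2.00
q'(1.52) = -6.51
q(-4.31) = 407.39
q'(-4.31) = -234.52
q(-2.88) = 156.88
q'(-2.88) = -121.97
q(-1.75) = 56.77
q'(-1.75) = -59.06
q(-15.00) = 11812.00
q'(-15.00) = -2242.00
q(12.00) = -4253.00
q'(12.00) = -1135.00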